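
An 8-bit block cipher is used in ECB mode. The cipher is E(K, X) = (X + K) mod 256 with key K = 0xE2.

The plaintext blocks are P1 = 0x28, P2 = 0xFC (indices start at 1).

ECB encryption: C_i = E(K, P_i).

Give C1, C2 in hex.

C1 = 0x0A, C2 = 0xDE

C1: E(K, 0x28) = 0x0A.
C2: E(K, 0xFC) = 0xDE.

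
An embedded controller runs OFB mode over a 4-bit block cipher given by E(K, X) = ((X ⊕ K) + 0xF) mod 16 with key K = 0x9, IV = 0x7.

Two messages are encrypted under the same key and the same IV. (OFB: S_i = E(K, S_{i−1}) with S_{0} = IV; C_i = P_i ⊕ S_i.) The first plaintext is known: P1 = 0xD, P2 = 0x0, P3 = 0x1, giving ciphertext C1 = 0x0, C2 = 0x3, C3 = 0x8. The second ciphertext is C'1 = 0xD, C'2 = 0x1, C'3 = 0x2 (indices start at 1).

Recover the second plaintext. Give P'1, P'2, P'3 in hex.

In OFB with a reused IV, both messages share the same keystream S_i, so C_i ⊕ C'_i = P_i ⊕ P'_i and thus P'_i = P_i ⊕ C_i ⊕ C'_i.
P'1: 0xD ⊕ 0x0 ⊕ 0xD = 0x0.
P'2: 0x0 ⊕ 0x3 ⊕ 0x1 = 0x2.
P'3: 0x1 ⊕ 0x8 ⊕ 0x2 = 0xB.

P'1 = 0x0, P'2 = 0x2, P'3 = 0xB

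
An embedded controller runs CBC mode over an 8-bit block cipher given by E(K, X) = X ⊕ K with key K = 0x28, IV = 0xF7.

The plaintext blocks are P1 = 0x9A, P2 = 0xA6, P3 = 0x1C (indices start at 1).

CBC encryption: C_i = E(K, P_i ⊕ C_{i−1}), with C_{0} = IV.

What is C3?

C1: P1 ⊕ 0xF7 = 0x6D; E(K, 0x6D) = 0x45.
C2: P2 ⊕ 0x45 = 0xE3; E(K, 0xE3) = 0xCB.
C3: P3 ⊕ 0xCB = 0xD7; E(K, 0xD7) = 0xFF.

C3 = 0xFF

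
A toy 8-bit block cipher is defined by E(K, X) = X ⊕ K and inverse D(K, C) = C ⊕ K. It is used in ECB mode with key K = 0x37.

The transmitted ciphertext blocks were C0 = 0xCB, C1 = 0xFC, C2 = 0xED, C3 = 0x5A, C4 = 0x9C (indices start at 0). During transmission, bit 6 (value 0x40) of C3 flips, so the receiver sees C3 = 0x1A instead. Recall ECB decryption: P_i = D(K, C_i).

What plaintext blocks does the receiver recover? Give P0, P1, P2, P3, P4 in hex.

P0 = 0xFC, P1 = 0xCB, P2 = 0xDA, P3 = 0x2D, P4 = 0xAB

Only C3 changed, to 0x1A. In ECB, a change in C_i affects only P_i. Decrypting the received ciphertext:
P0: D(K, 0xCB) = 0xFC.
P1: D(K, 0xFC) = 0xCB.
P2: D(K, 0xED) = 0xDA.
P3: D(K, 0x1A) = 0x2D.
P4: D(K, 0x9C) = 0xAB.
Blocks that differ from the original plaintext: P3.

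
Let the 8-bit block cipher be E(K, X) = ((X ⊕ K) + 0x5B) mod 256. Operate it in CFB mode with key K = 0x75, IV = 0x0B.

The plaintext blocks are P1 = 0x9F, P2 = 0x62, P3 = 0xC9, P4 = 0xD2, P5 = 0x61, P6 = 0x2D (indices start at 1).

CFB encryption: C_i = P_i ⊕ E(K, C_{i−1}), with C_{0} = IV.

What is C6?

C6 = 0x8B

C1: E(K, 0x0B) = 0xD9; 0x9F ⊕ 0xD9 = 0x46.
C2: E(K, 0x46) = 0x8E; 0x62 ⊕ 0x8E = 0xEC.
C3: E(K, 0xEC) = 0xF4; 0xC9 ⊕ 0xF4 = 0x3D.
C4: E(K, 0x3D) = 0xA3; 0xD2 ⊕ 0xA3 = 0x71.
C5: E(K, 0x71) = 0x5F; 0x61 ⊕ 0x5F = 0x3E.
C6: E(K, 0x3E) = 0xA6; 0x2D ⊕ 0xA6 = 0x8B.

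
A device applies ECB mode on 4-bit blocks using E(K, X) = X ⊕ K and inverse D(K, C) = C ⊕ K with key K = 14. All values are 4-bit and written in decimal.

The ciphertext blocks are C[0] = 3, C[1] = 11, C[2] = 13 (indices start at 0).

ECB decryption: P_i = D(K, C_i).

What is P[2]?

P[2]: D(K, 13) = 3.

P[2] = 3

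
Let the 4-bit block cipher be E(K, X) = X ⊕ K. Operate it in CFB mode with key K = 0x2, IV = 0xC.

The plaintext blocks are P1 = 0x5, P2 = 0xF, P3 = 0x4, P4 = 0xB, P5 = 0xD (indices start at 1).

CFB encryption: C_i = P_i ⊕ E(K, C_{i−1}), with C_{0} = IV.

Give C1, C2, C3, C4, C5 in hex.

C1: E(K, 0xC) = 0xE; 0x5 ⊕ 0xE = 0xB.
C2: E(K, 0xB) = 0x9; 0xF ⊕ 0x9 = 0x6.
C3: E(K, 0x6) = 0x4; 0x4 ⊕ 0x4 = 0x0.
C4: E(K, 0x0) = 0x2; 0xB ⊕ 0x2 = 0x9.
C5: E(K, 0x9) = 0xB; 0xD ⊕ 0xB = 0x6.

C1 = 0xB, C2 = 0x6, C3 = 0x0, C4 = 0x9, C5 = 0x6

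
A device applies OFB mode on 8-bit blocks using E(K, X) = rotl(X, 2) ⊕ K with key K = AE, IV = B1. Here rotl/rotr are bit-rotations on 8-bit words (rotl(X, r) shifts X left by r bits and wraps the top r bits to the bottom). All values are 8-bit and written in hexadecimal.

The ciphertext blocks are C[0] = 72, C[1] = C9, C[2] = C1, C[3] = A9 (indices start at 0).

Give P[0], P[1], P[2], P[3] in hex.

P[0] = 1A, P[1] = C6, P[2] = 53, P[3] = 4D

OFB decryption: S_i = E(K, S_{i−1}) with S_{−1} = IV; P_i = C_i ⊕ S_i.
P[0]: S = E(K, B1) = 68; 72 ⊕ 68 = 1A.
P[1]: S = E(K, 68) = 0F; C9 ⊕ 0F = C6.
P[2]: S = E(K, 0F) = 92; C1 ⊕ 92 = 53.
P[3]: S = E(K, 92) = E4; A9 ⊕ E4 = 4D.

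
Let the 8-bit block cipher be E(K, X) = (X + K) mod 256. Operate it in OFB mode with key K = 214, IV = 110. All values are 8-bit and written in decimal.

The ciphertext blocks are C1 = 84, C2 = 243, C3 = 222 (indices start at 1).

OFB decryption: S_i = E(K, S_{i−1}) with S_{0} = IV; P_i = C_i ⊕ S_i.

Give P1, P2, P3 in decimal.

P1 = 16, P2 = 233, P3 = 46

P1: S = E(K, 110) = 68; 84 ⊕ 68 = 16.
P2: S = E(K, 68) = 26; 243 ⊕ 26 = 233.
P3: S = E(K, 26) = 240; 222 ⊕ 240 = 46.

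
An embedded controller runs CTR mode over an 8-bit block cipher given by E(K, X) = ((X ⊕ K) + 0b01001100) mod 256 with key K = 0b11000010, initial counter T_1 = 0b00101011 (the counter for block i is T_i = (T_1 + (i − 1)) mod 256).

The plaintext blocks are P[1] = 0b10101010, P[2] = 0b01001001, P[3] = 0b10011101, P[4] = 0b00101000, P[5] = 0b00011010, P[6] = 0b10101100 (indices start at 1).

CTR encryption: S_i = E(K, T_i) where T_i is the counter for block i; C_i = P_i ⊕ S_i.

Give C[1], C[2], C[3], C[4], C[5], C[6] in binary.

C[1]: T = 0b00101011, S = E(K, T) = 0b00110101; 0b10101010 ⊕ 0b00110101 = 0b10011111.
C[2]: T = 0b00101100, S = E(K, T) = 0b00111010; 0b01001001 ⊕ 0b00111010 = 0b01110011.
C[3]: T = 0b00101101, S = E(K, T) = 0b00111011; 0b10011101 ⊕ 0b00111011 = 0b10100110.
C[4]: T = 0b00101110, S = E(K, T) = 0b00111000; 0b00101000 ⊕ 0b00111000 = 0b00010000.
C[5]: T = 0b00101111, S = E(K, T) = 0b00111001; 0b00011010 ⊕ 0b00111001 = 0b00100011.
C[6]: T = 0b00110000, S = E(K, T) = 0b00111110; 0b10101100 ⊕ 0b00111110 = 0b10010010.

C[1] = 0b10011111, C[2] = 0b01110011, C[3] = 0b10100110, C[4] = 0b00010000, C[5] = 0b00100011, C[6] = 0b10010010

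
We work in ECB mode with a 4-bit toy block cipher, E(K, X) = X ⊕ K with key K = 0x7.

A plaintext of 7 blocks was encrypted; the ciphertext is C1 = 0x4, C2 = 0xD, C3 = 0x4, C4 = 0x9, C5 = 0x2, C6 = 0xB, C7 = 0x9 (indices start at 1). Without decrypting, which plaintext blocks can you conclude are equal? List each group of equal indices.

P1 = P3; P4 = P7

ECB encrypts each block independently with the same key, so equal ciphertext blocks imply equal plaintext blocks.
C1 = C3 = 0x4, so P1 = P3.
C4 = C7 = 0x9, so P4 = P7.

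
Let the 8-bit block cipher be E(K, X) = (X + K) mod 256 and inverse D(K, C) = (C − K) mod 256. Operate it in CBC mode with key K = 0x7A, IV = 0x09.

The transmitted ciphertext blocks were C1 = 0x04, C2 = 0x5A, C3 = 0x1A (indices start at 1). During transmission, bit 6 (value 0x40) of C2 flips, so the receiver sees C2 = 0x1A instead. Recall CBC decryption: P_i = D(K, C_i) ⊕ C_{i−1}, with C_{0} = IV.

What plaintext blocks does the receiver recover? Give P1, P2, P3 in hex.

Only C2 changed, to 0x1A. In CBC, a change in C_i garbles P_i and flips the same bit in P_{i+1}. Decrypting the received ciphertext:
P1: D(K, 0x04) = 0x8A; 0x8A ⊕ 0x09 = 0x83.
P2: D(K, 0x1A) = 0xA0; 0xA0 ⊕ 0x04 = 0xA4.
P3: D(K, 0x1A) = 0xA0; 0xA0 ⊕ 0x1A = 0xBA.
Blocks that differ from the original plaintext: P2, P3.

P1 = 0x83, P2 = 0xA4, P3 = 0xBA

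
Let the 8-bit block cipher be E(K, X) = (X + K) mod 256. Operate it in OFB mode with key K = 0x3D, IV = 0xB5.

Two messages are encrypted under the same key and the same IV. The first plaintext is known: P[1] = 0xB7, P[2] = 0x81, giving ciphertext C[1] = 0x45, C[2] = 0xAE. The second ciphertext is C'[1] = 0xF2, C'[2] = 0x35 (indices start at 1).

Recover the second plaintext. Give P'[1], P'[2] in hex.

P'[1] = 0x00, P'[2] = 0x1A

In OFB with a reused IV, both messages share the same keystream S_i, so C_i ⊕ C'_i = P_i ⊕ P'_i and thus P'_i = P_i ⊕ C_i ⊕ C'_i.
P'[1]: 0xB7 ⊕ 0x45 ⊕ 0xF2 = 0x00.
P'[2]: 0x81 ⊕ 0xAE ⊕ 0x35 = 0x1A.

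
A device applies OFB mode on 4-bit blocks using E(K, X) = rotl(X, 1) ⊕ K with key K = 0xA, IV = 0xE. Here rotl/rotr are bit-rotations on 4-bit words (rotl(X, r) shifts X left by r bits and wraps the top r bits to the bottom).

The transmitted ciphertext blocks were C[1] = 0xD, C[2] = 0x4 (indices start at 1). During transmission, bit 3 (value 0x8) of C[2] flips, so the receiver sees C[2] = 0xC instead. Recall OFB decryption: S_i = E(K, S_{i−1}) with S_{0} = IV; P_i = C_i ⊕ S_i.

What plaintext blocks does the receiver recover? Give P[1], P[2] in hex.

Only C[2] changed, to 0xC. In OFB, a change in C_i flips the same bit in P_i only; the keystream is unaffected. Decrypting the received ciphertext:
P[1]: S = E(K, 0xE) = 0x7; 0xD ⊕ 0x7 = 0xA.
P[2]: S = E(K, 0x7) = 0x4; 0xC ⊕ 0x4 = 0x8.
Blocks that differ from the original plaintext: P[2].

P[1] = 0xA, P[2] = 0x8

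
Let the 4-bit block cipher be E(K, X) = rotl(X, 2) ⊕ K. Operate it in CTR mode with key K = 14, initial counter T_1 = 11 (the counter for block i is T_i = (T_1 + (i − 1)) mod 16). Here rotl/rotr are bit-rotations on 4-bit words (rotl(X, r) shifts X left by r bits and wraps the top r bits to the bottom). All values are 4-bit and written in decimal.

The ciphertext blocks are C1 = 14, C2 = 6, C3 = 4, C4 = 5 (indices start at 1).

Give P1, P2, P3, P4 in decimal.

P1 = 14, P2 = 11, P3 = 13, P4 = 0

CTR decryption: S_i = E(K, T_i) where T_i is the counter for block i; P_i = C_i ⊕ S_i.
P1: T = 11, S = E(K, T) = 0; 14 ⊕ 0 = 14.
P2: T = 12, S = E(K, T) = 13; 6 ⊕ 13 = 11.
P3: T = 13, S = E(K, T) = 9; 4 ⊕ 9 = 13.
P4: T = 14, S = E(K, T) = 5; 5 ⊕ 5 = 0.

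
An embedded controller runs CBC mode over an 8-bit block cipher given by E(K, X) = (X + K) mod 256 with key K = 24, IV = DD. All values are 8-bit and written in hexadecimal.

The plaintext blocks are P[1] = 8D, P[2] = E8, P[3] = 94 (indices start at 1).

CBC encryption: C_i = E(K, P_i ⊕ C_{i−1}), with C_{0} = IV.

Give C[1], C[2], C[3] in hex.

C[1] = 74, C[2] = C0, C[3] = 78

C[1]: P[1] ⊕ DD = 50; E(K, 50) = 74.
C[2]: P[2] ⊕ 74 = 9C; E(K, 9C) = C0.
C[3]: P[3] ⊕ C0 = 54; E(K, 54) = 78.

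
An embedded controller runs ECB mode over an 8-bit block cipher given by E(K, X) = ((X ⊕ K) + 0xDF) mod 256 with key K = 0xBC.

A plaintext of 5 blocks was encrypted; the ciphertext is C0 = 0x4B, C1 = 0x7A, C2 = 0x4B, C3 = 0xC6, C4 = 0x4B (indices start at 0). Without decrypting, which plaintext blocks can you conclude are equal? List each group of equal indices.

ECB encrypts each block independently with the same key, so equal ciphertext blocks imply equal plaintext blocks.
C0 = C2 = C4 = 0x4B, so P0 = P2 = P4.

P0 = P2 = P4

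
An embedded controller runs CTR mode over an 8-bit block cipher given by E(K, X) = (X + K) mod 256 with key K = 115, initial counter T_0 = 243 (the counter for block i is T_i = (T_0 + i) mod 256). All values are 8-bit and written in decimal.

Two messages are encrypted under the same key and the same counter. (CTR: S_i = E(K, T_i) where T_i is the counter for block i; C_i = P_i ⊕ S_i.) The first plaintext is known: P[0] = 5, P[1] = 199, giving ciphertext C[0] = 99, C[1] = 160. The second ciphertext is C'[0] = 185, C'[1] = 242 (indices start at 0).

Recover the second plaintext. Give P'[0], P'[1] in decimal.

In CTR with a reused counter, both messages share the same keystream S_i, so C_i ⊕ C'_i = P_i ⊕ P'_i and thus P'_i = P_i ⊕ C_i ⊕ C'_i.
P'[0]: 5 ⊕ 99 ⊕ 185 = 223.
P'[1]: 199 ⊕ 160 ⊕ 242 = 149.

P'[0] = 223, P'[1] = 149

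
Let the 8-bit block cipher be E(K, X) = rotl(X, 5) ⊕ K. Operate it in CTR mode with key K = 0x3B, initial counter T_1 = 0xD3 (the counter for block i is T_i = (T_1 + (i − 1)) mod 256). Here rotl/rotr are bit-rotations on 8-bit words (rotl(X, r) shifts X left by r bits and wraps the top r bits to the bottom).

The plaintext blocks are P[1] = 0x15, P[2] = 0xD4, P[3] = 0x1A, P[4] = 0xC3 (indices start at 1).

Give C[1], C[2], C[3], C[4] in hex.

CTR encryption: S_i = E(K, T_i) where T_i is the counter for block i; C_i = P_i ⊕ S_i.
C[1]: T = 0xD3, S = E(K, T) = 0x41; 0x15 ⊕ 0x41 = 0x54.
C[2]: T = 0xD4, S = E(K, T) = 0xA1; 0xD4 ⊕ 0xA1 = 0x75.
C[3]: T = 0xD5, S = E(K, T) = 0x81; 0x1A ⊕ 0x81 = 0x9B.
C[4]: T = 0xD6, S = E(K, T) = 0xE1; 0xC3 ⊕ 0xE1 = 0x22.

C[1] = 0x54, C[2] = 0x75, C[3] = 0x9B, C[4] = 0x22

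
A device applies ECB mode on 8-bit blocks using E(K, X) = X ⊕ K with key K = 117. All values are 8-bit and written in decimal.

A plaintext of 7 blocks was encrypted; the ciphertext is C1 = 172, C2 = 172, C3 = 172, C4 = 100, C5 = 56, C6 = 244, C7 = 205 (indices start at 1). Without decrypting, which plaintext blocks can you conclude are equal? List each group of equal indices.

P1 = P2 = P3

ECB encrypts each block independently with the same key, so equal ciphertext blocks imply equal plaintext blocks.
C1 = C2 = C3 = 172, so P1 = P2 = P3.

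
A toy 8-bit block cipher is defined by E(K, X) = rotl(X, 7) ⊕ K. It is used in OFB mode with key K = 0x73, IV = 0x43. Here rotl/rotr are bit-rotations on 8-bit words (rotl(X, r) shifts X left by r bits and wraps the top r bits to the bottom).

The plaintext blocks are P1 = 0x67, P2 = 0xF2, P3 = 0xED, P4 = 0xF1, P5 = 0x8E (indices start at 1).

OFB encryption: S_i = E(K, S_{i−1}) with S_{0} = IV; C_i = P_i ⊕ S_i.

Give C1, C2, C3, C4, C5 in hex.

C1: S = E(K, 0x43) = 0xD2; 0x67 ⊕ 0xD2 = 0xB5.
C2: S = E(K, 0xD2) = 0x1A; 0xF2 ⊕ 0x1A = 0xE8.
C3: S = E(K, 0x1A) = 0x7E; 0xED ⊕ 0x7E = 0x93.
C4: S = E(K, 0x7E) = 0x4C; 0xF1 ⊕ 0x4C = 0xBD.
C5: S = E(K, 0x4C) = 0x55; 0x8E ⊕ 0x55 = 0xDB.

C1 = 0xB5, C2 = 0xE8, C3 = 0x93, C4 = 0xBD, C5 = 0xDB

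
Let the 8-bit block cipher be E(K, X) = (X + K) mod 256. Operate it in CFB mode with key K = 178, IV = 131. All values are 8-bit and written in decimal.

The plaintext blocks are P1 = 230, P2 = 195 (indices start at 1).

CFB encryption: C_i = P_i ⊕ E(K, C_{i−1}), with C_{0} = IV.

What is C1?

C1: E(K, 131) = 53; 230 ⊕ 53 = 211.

C1 = 211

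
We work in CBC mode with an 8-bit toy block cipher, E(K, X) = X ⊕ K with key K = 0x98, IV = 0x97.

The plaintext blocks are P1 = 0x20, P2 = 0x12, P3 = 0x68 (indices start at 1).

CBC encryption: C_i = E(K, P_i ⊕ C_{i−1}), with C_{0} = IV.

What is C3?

C3 = 0x55

C1: P1 ⊕ 0x97 = 0xB7; E(K, 0xB7) = 0x2F.
C2: P2 ⊕ 0x2F = 0x3D; E(K, 0x3D) = 0xA5.
C3: P3 ⊕ 0xA5 = 0xCD; E(K, 0xCD) = 0x55.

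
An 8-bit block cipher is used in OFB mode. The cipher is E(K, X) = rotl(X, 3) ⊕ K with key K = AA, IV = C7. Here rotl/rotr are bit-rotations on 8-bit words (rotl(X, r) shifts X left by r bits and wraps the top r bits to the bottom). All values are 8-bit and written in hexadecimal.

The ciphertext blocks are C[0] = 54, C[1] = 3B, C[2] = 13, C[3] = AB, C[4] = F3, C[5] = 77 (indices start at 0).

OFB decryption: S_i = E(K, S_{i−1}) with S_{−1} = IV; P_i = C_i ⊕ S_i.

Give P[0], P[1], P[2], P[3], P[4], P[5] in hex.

P[0]: S = E(K, C7) = 94; 54 ⊕ 94 = C0.
P[1]: S = E(K, 94) = 0E; 3B ⊕ 0E = 35.
P[2]: S = E(K, 0E) = DA; 13 ⊕ DA = C9.
P[3]: S = E(K, DA) = 7C; AB ⊕ 7C = D7.
P[4]: S = E(K, 7C) = 49; F3 ⊕ 49 = BA.
P[5]: S = E(K, 49) = E0; 77 ⊕ E0 = 97.

P[0] = C0, P[1] = 35, P[2] = C9, P[3] = D7, P[4] = BA, P[5] = 97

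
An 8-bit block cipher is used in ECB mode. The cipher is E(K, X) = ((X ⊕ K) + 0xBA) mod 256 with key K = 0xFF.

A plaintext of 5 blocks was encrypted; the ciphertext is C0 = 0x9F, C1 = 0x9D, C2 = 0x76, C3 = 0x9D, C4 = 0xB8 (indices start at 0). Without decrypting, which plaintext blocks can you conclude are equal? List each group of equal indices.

ECB encrypts each block independently with the same key, so equal ciphertext blocks imply equal plaintext blocks.
C1 = C3 = 0x9D, so P1 = P3.

P1 = P3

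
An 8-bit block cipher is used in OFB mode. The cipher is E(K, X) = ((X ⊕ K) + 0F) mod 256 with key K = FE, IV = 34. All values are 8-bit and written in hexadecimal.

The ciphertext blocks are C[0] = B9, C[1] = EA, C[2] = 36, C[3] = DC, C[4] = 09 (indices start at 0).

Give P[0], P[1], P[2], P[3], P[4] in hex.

P[0] = 60, P[1] = DC, P[2] = E1, P[3] = E4, P[4] = DC

OFB decryption: S_i = E(K, S_{i−1}) with S_{−1} = IV; P_i = C_i ⊕ S_i.
P[0]: S = E(K, 34) = D9; B9 ⊕ D9 = 60.
P[1]: S = E(K, D9) = 36; EA ⊕ 36 = DC.
P[2]: S = E(K, 36) = D7; 36 ⊕ D7 = E1.
P[3]: S = E(K, D7) = 38; DC ⊕ 38 = E4.
P[4]: S = E(K, 38) = D5; 09 ⊕ D5 = DC.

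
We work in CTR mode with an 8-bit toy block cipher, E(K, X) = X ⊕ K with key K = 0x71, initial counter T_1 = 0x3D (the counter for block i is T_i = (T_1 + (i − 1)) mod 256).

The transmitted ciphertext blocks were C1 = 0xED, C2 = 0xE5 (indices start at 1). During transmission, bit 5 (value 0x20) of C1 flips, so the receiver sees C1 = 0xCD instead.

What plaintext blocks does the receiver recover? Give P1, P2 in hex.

CTR decryption: S_i = E(K, T_i) where T_i is the counter for block i; P_i = C_i ⊕ S_i.
Only C1 changed, to 0xCD. In CTR, a change in C_i flips the same bit in P_i only; the keystream is unaffected. Decrypting the received ciphertext:
P1: T = 0x3D, S = E(K, T) = 0x4C; 0xCD ⊕ 0x4C = 0x81.
P2: T = 0x3E, S = E(K, T) = 0x4F; 0xE5 ⊕ 0x4F = 0xAA.
Blocks that differ from the original plaintext: P1.

P1 = 0x81, P2 = 0xAA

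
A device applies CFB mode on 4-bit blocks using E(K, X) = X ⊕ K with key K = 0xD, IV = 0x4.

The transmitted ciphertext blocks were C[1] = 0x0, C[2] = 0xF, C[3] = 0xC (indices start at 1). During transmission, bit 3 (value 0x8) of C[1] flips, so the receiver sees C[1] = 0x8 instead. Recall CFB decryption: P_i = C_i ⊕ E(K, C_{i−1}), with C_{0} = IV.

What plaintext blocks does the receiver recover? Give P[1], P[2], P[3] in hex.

P[1] = 0x1, P[2] = 0xA, P[3] = 0xE

Only C[1] changed, to 0x8. In CFB, a change in C_i flips the same bit in P_i and garbles P_{i+1}. Decrypting the received ciphertext:
P[1]: E(K, 0x4) = 0x9; 0x8 ⊕ 0x9 = 0x1.
P[2]: E(K, 0x8) = 0x5; 0xF ⊕ 0x5 = 0xA.
P[3]: E(K, 0xF) = 0x2; 0xC ⊕ 0x2 = 0xE.
Blocks that differ from the original plaintext: P[1], P[2].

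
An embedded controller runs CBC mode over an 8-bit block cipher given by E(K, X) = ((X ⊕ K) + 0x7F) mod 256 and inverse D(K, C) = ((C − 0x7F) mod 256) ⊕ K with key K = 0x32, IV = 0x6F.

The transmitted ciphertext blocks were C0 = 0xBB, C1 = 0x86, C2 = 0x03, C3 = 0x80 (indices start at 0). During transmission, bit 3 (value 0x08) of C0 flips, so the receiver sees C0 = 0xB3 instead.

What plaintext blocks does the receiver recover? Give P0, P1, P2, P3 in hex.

CBC decryption: P_i = D(K, C_i) ⊕ C_{i−1}, with C_{−1} = IV.
Only C0 changed, to 0xB3. In CBC, a change in C_i garbles P_i and flips the same bit in P_{i+1}. Decrypting the received ciphertext:
P0: D(K, 0xB3) = 0x06; 0x06 ⊕ 0x6F = 0x69.
P1: D(K, 0x86) = 0x35; 0x35 ⊕ 0xB3 = 0x86.
P2: D(K, 0x03) = 0xB6; 0xB6 ⊕ 0x86 = 0x30.
P3: D(K, 0x80) = 0x33; 0x33 ⊕ 0x03 = 0x30.
Blocks that differ from the original plaintext: P0, P1.

P0 = 0x69, P1 = 0x86, P2 = 0x30, P3 = 0x30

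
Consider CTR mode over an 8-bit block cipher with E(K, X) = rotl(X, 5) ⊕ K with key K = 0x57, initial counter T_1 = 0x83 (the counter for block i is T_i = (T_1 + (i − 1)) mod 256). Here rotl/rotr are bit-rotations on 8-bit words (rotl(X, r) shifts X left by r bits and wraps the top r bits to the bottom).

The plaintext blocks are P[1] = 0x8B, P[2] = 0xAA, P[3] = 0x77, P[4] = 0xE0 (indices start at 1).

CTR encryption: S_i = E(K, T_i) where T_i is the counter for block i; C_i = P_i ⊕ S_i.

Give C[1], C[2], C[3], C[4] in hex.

C[1]: T = 0x83, S = E(K, T) = 0x27; 0x8B ⊕ 0x27 = 0xAC.
C[2]: T = 0x84, S = E(K, T) = 0xC7; 0xAA ⊕ 0xC7 = 0x6D.
C[3]: T = 0x85, S = E(K, T) = 0xE7; 0x77 ⊕ 0xE7 = 0x90.
C[4]: T = 0x86, S = E(K, T) = 0x87; 0xE0 ⊕ 0x87 = 0x67.

C[1] = 0xAC, C[2] = 0x6D, C[3] = 0x90, C[4] = 0x67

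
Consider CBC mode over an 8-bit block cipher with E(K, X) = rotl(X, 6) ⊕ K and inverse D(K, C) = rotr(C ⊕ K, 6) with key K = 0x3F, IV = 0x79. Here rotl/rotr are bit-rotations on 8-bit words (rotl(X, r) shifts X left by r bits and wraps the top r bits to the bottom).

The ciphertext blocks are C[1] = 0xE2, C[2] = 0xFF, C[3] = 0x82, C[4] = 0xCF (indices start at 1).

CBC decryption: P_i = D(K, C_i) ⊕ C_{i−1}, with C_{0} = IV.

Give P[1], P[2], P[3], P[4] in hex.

P[1] = 0x0E, P[2] = 0xE1, P[3] = 0x09, P[4] = 0x41

P[1]: D(K, 0xE2) = 0x77; 0x77 ⊕ 0x79 = 0x0E.
P[2]: D(K, 0xFF) = 0x03; 0x03 ⊕ 0xE2 = 0xE1.
P[3]: D(K, 0x82) = 0xF6; 0xF6 ⊕ 0xFF = 0x09.
P[4]: D(K, 0xCF) = 0xC3; 0xC3 ⊕ 0x82 = 0x41.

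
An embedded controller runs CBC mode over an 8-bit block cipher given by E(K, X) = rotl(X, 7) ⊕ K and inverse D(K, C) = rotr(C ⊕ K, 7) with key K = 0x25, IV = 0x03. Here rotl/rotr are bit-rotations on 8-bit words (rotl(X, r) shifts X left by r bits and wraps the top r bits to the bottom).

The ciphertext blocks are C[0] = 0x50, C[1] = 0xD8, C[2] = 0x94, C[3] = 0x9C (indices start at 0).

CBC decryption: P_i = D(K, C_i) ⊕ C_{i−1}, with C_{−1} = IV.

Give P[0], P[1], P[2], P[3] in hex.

P[0]: D(K, 0x50) = 0xEA; 0xEA ⊕ 0x03 = 0xE9.
P[1]: D(K, 0xD8) = 0xFB; 0xFB ⊕ 0x50 = 0xAB.
P[2]: D(K, 0x94) = 0x63; 0x63 ⊕ 0xD8 = 0xBB.
P[3]: D(K, 0x9C) = 0x73; 0x73 ⊕ 0x94 = 0xE7.

P[0] = 0xE9, P[1] = 0xAB, P[2] = 0xBB, P[3] = 0xE7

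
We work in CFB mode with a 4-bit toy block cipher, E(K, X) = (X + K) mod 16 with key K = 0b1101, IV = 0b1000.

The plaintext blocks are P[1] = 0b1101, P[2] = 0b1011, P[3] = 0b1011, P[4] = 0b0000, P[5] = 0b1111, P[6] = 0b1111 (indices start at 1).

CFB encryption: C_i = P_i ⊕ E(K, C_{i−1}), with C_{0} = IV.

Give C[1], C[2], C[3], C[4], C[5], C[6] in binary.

C[1] = 0b1000, C[2] = 0b1110, C[3] = 0b0000, C[4] = 0b1101, C[5] = 0b0101, C[6] = 0b1101

C[1]: E(K, 0b1000) = 0b0101; 0b1101 ⊕ 0b0101 = 0b1000.
C[2]: E(K, 0b1000) = 0b0101; 0b1011 ⊕ 0b0101 = 0b1110.
C[3]: E(K, 0b1110) = 0b1011; 0b1011 ⊕ 0b1011 = 0b0000.
C[4]: E(K, 0b0000) = 0b1101; 0b0000 ⊕ 0b1101 = 0b1101.
C[5]: E(K, 0b1101) = 0b1010; 0b1111 ⊕ 0b1010 = 0b0101.
C[6]: E(K, 0b0101) = 0b0010; 0b1111 ⊕ 0b0010 = 0b1101.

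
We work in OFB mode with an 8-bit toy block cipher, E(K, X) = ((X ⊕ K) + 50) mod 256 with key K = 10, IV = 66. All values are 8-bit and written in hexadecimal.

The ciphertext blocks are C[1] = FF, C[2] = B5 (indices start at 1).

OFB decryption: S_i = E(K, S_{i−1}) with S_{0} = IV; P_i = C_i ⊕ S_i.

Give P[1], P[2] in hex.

P[1] = 39, P[2] = 93

P[1]: S = E(K, 66) = C6; FF ⊕ C6 = 39.
P[2]: S = E(K, C6) = 26; B5 ⊕ 26 = 93.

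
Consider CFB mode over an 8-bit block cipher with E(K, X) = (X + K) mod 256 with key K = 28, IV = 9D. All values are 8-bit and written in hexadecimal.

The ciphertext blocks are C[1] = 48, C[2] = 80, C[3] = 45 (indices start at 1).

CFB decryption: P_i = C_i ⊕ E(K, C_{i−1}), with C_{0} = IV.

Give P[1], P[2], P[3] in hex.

P[1]: E(K, 9D) = C5; 48 ⊕ C5 = 8D.
P[2]: E(K, 48) = 70; 80 ⊕ 70 = F0.
P[3]: E(K, 80) = A8; 45 ⊕ A8 = ED.

P[1] = 8D, P[2] = F0, P[3] = ED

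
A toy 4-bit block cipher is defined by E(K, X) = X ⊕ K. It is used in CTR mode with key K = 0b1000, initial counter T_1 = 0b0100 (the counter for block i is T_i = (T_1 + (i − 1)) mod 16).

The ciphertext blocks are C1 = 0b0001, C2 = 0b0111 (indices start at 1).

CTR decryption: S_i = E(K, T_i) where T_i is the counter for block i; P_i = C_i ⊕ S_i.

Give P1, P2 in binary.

P1: T = 0b0100, S = E(K, T) = 0b1100; 0b0001 ⊕ 0b1100 = 0b1101.
P2: T = 0b0101, S = E(K, T) = 0b1101; 0b0111 ⊕ 0b1101 = 0b1010.

P1 = 0b1101, P2 = 0b1010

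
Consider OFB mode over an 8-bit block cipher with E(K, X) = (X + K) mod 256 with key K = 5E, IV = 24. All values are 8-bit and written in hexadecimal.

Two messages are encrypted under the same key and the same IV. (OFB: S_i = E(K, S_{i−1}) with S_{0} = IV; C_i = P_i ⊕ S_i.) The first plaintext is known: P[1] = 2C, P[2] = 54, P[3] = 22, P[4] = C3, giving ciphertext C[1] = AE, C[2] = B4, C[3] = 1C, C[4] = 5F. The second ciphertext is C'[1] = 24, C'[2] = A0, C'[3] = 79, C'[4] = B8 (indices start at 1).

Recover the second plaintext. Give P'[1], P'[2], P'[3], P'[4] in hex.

In OFB with a reused IV, both messages share the same keystream S_i, so C_i ⊕ C'_i = P_i ⊕ P'_i and thus P'_i = P_i ⊕ C_i ⊕ C'_i.
P'[1]: 2C ⊕ AE ⊕ 24 = A6.
P'[2]: 54 ⊕ B4 ⊕ A0 = 40.
P'[3]: 22 ⊕ 1C ⊕ 79 = 47.
P'[4]: C3 ⊕ 5F ⊕ B8 = 24.

P'[1] = A6, P'[2] = 40, P'[3] = 47, P'[4] = 24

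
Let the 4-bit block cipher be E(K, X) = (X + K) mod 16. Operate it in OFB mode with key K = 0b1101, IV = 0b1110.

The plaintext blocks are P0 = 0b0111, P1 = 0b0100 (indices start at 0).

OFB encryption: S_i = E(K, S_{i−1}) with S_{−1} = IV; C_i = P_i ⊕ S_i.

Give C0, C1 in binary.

C0 = 0b1100, C1 = 0b1100

C0: S = E(K, 0b1110) = 0b1011; 0b0111 ⊕ 0b1011 = 0b1100.
C1: S = E(K, 0b1011) = 0b1000; 0b0100 ⊕ 0b1000 = 0b1100.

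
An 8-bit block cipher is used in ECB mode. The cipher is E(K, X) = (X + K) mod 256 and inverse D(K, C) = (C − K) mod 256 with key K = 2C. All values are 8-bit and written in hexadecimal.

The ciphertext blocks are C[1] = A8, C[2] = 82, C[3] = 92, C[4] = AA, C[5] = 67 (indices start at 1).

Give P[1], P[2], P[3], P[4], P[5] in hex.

ECB decryption: P_i = D(K, C_i).
P[1]: D(K, A8) = 7C.
P[2]: D(K, 82) = 56.
P[3]: D(K, 92) = 66.
P[4]: D(K, AA) = 7E.
P[5]: D(K, 67) = 3B.

P[1] = 7C, P[2] = 56, P[3] = 66, P[4] = 7E, P[5] = 3B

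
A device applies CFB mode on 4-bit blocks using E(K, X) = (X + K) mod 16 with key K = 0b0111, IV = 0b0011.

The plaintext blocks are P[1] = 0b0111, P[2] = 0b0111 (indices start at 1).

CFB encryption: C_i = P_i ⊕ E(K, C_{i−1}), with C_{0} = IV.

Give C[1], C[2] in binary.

C[1]: E(K, 0b0011) = 0b1010; 0b0111 ⊕ 0b1010 = 0b1101.
C[2]: E(K, 0b1101) = 0b0100; 0b0111 ⊕ 0b0100 = 0b0011.

C[1] = 0b1101, C[2] = 0b0011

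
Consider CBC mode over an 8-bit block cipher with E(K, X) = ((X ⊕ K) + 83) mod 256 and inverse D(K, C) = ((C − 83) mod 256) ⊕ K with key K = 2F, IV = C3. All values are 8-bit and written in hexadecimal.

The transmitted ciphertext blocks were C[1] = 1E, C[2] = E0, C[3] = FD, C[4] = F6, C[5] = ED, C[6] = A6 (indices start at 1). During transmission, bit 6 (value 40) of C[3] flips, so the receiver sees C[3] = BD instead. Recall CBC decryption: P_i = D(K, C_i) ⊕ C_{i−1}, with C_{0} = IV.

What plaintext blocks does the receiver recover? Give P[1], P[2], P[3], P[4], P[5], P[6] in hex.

Only C[3] changed, to BD. In CBC, a change in C_i garbles P_i and flips the same bit in P_{i+1}. Decrypting the received ciphertext:
P[1]: D(K, 1E) = B4; B4 ⊕ C3 = 77.
P[2]: D(K, E0) = 72; 72 ⊕ 1E = 6C.
P[3]: D(K, BD) = 15; 15 ⊕ E0 = F5.
P[4]: D(K, F6) = 5C; 5C ⊕ BD = E1.
P[5]: D(K, ED) = 45; 45 ⊕ F6 = B3.
P[6]: D(K, A6) = 0C; 0C ⊕ ED = E1.
Blocks that differ from the original plaintext: P[3], P[4].

P[1] = 77, P[2] = 6C, P[3] = F5, P[4] = E1, P[5] = B3, P[6] = E1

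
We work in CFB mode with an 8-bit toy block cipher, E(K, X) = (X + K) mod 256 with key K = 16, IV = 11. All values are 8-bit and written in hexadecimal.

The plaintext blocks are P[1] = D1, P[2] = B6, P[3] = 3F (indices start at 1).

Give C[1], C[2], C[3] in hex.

CFB encryption: C_i = P_i ⊕ E(K, C_{i−1}), with C_{0} = IV.
C[1]: E(K, 11) = 27; D1 ⊕ 27 = F6.
C[2]: E(K, F6) = 0C; B6 ⊕ 0C = BA.
C[3]: E(K, BA) = D0; 3F ⊕ D0 = EF.

C[1] = F6, C[2] = BA, C[3] = EF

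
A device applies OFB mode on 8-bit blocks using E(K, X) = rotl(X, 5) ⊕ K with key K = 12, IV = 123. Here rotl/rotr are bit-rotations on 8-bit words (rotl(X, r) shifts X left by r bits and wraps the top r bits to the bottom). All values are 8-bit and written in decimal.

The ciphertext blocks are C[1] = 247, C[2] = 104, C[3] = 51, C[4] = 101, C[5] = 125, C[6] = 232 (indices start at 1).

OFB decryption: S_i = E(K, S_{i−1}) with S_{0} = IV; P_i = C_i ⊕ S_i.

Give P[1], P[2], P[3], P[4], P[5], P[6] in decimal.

P[1]: S = E(K, 123) = 99; 247 ⊕ 99 = 148.
P[2]: S = E(K, 99) = 96; 104 ⊕ 96 = 8.
P[3]: S = E(K, 96) = 0; 51 ⊕ 0 = 51.
P[4]: S = E(K, 0) = 12; 101 ⊕ 12 = 105.
P[5]: S = E(K, 12) = 141; 125 ⊕ 141 = 240.
P[6]: S = E(K, 141) = 189; 232 ⊕ 189 = 85.

P[1] = 148, P[2] = 8, P[3] = 51, P[4] = 105, P[5] = 240, P[6] = 85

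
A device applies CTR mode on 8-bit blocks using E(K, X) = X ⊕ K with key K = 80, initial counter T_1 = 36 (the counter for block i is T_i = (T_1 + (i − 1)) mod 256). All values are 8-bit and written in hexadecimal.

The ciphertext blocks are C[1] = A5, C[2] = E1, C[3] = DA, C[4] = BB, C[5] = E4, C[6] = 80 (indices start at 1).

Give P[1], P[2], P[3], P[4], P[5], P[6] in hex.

CTR decryption: S_i = E(K, T_i) where T_i is the counter for block i; P_i = C_i ⊕ S_i.
P[1]: T = 36, S = E(K, T) = B6; A5 ⊕ B6 = 13.
P[2]: T = 37, S = E(K, T) = B7; E1 ⊕ B7 = 56.
P[3]: T = 38, S = E(K, T) = B8; DA ⊕ B8 = 62.
P[4]: T = 39, S = E(K, T) = B9; BB ⊕ B9 = 02.
P[5]: T = 3A, S = E(K, T) = BA; E4 ⊕ BA = 5E.
P[6]: T = 3B, S = E(K, T) = BB; 80 ⊕ BB = 3B.

P[1] = 13, P[2] = 56, P[3] = 62, P[4] = 02, P[5] = 5E, P[6] = 3B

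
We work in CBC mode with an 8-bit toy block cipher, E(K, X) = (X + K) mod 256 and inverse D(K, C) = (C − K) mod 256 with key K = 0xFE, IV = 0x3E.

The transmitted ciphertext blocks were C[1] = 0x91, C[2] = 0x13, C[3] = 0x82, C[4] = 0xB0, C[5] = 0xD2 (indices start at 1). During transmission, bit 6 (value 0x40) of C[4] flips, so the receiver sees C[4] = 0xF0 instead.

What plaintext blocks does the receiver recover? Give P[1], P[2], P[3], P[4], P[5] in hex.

CBC decryption: P_i = D(K, C_i) ⊕ C_{i−1}, with C_{0} = IV.
Only C[4] changed, to 0xF0. In CBC, a change in C_i garbles P_i and flips the same bit in P_{i+1}. Decrypting the received ciphertext:
P[1]: D(K, 0x91) = 0x93; 0x93 ⊕ 0x3E = 0xAD.
P[2]: D(K, 0x13) = 0x15; 0x15 ⊕ 0x91 = 0x84.
P[3]: D(K, 0x82) = 0x84; 0x84 ⊕ 0x13 = 0x97.
P[4]: D(K, 0xF0) = 0xF2; 0xF2 ⊕ 0x82 = 0x70.
P[5]: D(K, 0xD2) = 0xD4; 0xD4 ⊕ 0xF0 = 0x24.
Blocks that differ from the original plaintext: P[4], P[5].

P[1] = 0xAD, P[2] = 0x84, P[3] = 0x97, P[4] = 0x70, P[5] = 0x24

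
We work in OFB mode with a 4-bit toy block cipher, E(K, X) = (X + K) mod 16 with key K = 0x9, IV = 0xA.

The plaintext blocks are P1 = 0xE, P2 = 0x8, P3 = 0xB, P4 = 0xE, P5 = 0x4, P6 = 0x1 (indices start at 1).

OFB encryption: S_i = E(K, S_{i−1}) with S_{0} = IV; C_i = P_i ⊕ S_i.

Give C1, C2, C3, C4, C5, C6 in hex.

C1 = 0xD, C2 = 0x4, C3 = 0xE, C4 = 0x0, C5 = 0x3, C6 = 0x1

C1: S = E(K, 0xA) = 0x3; 0xE ⊕ 0x3 = 0xD.
C2: S = E(K, 0x3) = 0xC; 0x8 ⊕ 0xC = 0x4.
C3: S = E(K, 0xC) = 0x5; 0xB ⊕ 0x5 = 0xE.
C4: S = E(K, 0x5) = 0xE; 0xE ⊕ 0xE = 0x0.
C5: S = E(K, 0xE) = 0x7; 0x4 ⊕ 0x7 = 0x3.
C6: S = E(K, 0x7) = 0x0; 0x1 ⊕ 0x0 = 0x1.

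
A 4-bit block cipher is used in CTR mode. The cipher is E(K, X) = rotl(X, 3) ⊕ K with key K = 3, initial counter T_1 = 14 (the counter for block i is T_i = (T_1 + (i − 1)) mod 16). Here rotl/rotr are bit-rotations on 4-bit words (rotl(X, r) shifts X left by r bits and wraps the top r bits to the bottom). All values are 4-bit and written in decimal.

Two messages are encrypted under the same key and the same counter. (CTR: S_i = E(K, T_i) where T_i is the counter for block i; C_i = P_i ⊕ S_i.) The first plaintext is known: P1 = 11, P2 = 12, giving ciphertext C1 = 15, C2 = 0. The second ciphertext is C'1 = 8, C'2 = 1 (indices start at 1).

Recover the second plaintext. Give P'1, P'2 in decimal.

In CTR with a reused counter, both messages share the same keystream S_i, so C_i ⊕ C'_i = P_i ⊕ P'_i and thus P'_i = P_i ⊕ C_i ⊕ C'_i.
P'1: 11 ⊕ 15 ⊕ 8 = 12.
P'2: 12 ⊕ 0 ⊕ 1 = 13.

P'1 = 12, P'2 = 13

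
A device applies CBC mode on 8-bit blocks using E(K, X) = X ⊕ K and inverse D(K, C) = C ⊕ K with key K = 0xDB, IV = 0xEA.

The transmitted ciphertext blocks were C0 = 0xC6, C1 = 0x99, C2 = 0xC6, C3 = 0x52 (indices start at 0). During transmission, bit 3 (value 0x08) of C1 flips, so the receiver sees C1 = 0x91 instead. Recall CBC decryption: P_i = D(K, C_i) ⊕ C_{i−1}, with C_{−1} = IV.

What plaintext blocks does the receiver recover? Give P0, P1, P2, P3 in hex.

P0 = 0xF7, P1 = 0x8C, P2 = 0x8C, P3 = 0x4F

Only C1 changed, to 0x91. In CBC, a change in C_i garbles P_i and flips the same bit in P_{i+1}. Decrypting the received ciphertext:
P0: D(K, 0xC6) = 0x1D; 0x1D ⊕ 0xEA = 0xF7.
P1: D(K, 0x91) = 0x4A; 0x4A ⊕ 0xC6 = 0x8C.
P2: D(K, 0xC6) = 0x1D; 0x1D ⊕ 0x91 = 0x8C.
P3: D(K, 0x52) = 0x89; 0x89 ⊕ 0xC6 = 0x4F.
Blocks that differ from the original plaintext: P1, P2.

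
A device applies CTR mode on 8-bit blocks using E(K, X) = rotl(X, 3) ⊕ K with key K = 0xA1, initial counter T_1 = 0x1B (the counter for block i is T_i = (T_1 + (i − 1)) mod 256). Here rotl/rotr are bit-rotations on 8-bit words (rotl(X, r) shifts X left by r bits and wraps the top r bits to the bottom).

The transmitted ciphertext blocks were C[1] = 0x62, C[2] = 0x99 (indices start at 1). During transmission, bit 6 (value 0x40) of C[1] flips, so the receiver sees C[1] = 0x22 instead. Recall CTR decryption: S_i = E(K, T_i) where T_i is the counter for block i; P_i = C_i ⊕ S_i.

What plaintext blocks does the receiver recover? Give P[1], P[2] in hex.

P[1] = 0x5B, P[2] = 0xD8

Only C[1] changed, to 0x22. In CTR, a change in C_i flips the same bit in P_i only; the keystream is unaffected. Decrypting the received ciphertext:
P[1]: T = 0x1B, S = E(K, T) = 0x79; 0x22 ⊕ 0x79 = 0x5B.
P[2]: T = 0x1C, S = E(K, T) = 0x41; 0x99 ⊕ 0x41 = 0xD8.
Blocks that differ from the original plaintext: P[1].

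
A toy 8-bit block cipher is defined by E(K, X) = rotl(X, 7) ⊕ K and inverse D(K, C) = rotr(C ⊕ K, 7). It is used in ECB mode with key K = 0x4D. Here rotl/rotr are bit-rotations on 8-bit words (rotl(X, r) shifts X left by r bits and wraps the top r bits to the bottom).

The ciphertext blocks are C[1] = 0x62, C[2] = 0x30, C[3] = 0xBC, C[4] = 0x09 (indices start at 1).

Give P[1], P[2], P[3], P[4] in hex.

ECB decryption: P_i = D(K, C_i).
P[1]: D(K, 0x62) = 0x5E.
P[2]: D(K, 0x30) = 0xFA.
P[3]: D(K, 0xBC) = 0xE3.
P[4]: D(K, 0x09) = 0x88.

P[1] = 0x5E, P[2] = 0xFA, P[3] = 0xE3, P[4] = 0x88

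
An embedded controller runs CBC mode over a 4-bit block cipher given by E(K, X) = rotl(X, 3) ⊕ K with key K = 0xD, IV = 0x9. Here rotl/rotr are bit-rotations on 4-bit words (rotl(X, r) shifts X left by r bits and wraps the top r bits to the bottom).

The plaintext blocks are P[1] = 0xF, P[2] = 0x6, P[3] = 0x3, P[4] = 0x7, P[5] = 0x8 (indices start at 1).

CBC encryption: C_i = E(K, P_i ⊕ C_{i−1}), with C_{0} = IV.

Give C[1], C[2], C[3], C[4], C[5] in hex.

C[1]: P[1] ⊕ 0x9 = 0x6; E(K, 0x6) = 0xE.
C[2]: P[2] ⊕ 0xE = 0x8; E(K, 0x8) = 0x9.
C[3]: P[3] ⊕ 0x9 = 0xA; E(K, 0xA) = 0x8.
C[4]: P[4] ⊕ 0x8 = 0xF; E(K, 0xF) = 0x2.
C[5]: P[5] ⊕ 0x2 = 0xA; E(K, 0xA) = 0x8.

C[1] = 0xE, C[2] = 0x9, C[3] = 0x8, C[4] = 0x2, C[5] = 0x8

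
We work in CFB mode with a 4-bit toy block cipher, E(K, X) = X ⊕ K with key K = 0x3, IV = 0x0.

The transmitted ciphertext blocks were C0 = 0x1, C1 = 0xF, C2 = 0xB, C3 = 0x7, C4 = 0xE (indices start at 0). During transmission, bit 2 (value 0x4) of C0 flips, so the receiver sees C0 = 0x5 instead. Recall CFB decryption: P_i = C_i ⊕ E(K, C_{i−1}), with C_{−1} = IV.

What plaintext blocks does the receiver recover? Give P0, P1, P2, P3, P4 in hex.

Only C0 changed, to 0x5. In CFB, a change in C_i flips the same bit in P_i and garbles P_{i+1}. Decrypting the received ciphertext:
P0: E(K, 0x0) = 0x3; 0x5 ⊕ 0x3 = 0x6.
P1: E(K, 0x5) = 0x6; 0xF ⊕ 0x6 = 0x9.
P2: E(K, 0xF) = 0xC; 0xB ⊕ 0xC = 0x7.
P3: E(K, 0xB) = 0x8; 0x7 ⊕ 0x8 = 0xF.
P4: E(K, 0x7) = 0x4; 0xE ⊕ 0x4 = 0xA.
Blocks that differ from the original plaintext: P0, P1.

P0 = 0x6, P1 = 0x9, P2 = 0x7, P3 = 0xF, P4 = 0xA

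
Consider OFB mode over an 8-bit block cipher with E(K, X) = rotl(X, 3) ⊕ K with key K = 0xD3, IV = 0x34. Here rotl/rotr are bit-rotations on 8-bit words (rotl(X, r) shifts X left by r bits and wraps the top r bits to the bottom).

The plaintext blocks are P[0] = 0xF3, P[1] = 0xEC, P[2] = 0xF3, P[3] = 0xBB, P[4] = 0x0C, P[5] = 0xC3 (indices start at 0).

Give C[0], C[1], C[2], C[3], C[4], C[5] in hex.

OFB encryption: S_i = E(K, S_{i−1}) with S_{−1} = IV; C_i = P_i ⊕ S_i.
C[0]: S = E(K, 0x34) = 0x72; 0xF3 ⊕ 0x72 = 0x81.
C[1]: S = E(K, 0x72) = 0x40; 0xEC ⊕ 0x40 = 0xAC.
C[2]: S = E(K, 0x40) = 0xD1; 0xF3 ⊕ 0xD1 = 0x22.
C[3]: S = E(K, 0xD1) = 0x5D; 0xBB ⊕ 0x5D = 0xE6.
C[4]: S = E(K, 0x5D) = 0x39; 0x0C ⊕ 0x39 = 0x35.
C[5]: S = E(K, 0x39) = 0x1A; 0xC3 ⊕ 0x1A = 0xD9.

C[0] = 0x81, C[1] = 0xAC, C[2] = 0x22, C[3] = 0xE6, C[4] = 0x35, C[5] = 0xD9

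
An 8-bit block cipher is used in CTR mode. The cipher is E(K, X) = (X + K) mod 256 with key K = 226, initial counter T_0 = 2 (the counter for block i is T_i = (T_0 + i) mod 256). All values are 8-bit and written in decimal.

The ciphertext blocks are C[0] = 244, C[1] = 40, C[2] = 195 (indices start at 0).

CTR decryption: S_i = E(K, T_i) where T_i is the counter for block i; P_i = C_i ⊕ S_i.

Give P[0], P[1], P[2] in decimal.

P[0] = 16, P[1] = 205, P[2] = 37

P[0]: T = 2, S = E(K, T) = 228; 244 ⊕ 228 = 16.
P[1]: T = 3, S = E(K, T) = 229; 40 ⊕ 229 = 205.
P[2]: T = 4, S = E(K, T) = 230; 195 ⊕ 230 = 37.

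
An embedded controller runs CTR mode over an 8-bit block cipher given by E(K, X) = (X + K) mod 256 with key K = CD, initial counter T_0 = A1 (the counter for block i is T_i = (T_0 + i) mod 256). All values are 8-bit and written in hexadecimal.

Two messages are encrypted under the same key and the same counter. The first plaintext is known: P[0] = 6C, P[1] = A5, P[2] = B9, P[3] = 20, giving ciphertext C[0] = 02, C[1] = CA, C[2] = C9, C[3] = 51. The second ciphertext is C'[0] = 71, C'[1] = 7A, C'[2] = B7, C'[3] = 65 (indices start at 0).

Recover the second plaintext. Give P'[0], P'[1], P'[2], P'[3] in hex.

In CTR with a reused counter, both messages share the same keystream S_i, so C_i ⊕ C'_i = P_i ⊕ P'_i and thus P'_i = P_i ⊕ C_i ⊕ C'_i.
P'[0]: 6C ⊕ 02 ⊕ 71 = 1F.
P'[1]: A5 ⊕ CA ⊕ 7A = 15.
P'[2]: B9 ⊕ C9 ⊕ B7 = C7.
P'[3]: 20 ⊕ 51 ⊕ 65 = 14.

P'[0] = 1F, P'[1] = 15, P'[2] = C7, P'[3] = 14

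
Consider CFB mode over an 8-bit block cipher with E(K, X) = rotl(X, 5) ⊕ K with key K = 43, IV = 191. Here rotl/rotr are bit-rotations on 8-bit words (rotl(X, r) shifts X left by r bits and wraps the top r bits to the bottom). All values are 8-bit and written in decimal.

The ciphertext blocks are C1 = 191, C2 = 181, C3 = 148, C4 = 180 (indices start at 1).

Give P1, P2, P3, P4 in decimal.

P1 = 99, P2 = 105, P3 = 9, P4 = 13

CFB decryption: P_i = C_i ⊕ E(K, C_{i−1}), with C_{0} = IV.
P1: E(K, 191) = 220; 191 ⊕ 220 = 99.
P2: E(K, 191) = 220; 181 ⊕ 220 = 105.
P3: E(K, 181) = 157; 148 ⊕ 157 = 9.
P4: E(K, 148) = 185; 180 ⊕ 185 = 13.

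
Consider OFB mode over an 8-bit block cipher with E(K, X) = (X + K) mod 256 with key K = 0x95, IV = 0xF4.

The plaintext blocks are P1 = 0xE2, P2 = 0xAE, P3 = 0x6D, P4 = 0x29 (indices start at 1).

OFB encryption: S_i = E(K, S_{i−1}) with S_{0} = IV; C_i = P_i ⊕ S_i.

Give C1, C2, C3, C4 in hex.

C1 = 0x6B, C2 = 0xB0, C3 = 0xDE, C4 = 0x61

C1: S = E(K, 0xF4) = 0x89; 0xE2 ⊕ 0x89 = 0x6B.
C2: S = E(K, 0x89) = 0x1E; 0xAE ⊕ 0x1E = 0xB0.
C3: S = E(K, 0x1E) = 0xB3; 0x6D ⊕ 0xB3 = 0xDE.
C4: S = E(K, 0xB3) = 0x48; 0x29 ⊕ 0x48 = 0x61.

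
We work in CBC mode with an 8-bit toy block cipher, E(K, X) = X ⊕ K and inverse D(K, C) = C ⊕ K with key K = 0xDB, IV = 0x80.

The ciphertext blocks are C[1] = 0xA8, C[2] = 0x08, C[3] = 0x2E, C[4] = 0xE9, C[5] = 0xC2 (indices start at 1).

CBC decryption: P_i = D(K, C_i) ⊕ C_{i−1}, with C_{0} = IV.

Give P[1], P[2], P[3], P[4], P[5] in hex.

P[1] = 0xF3, P[2] = 0x7B, P[3] = 0xFD, P[4] = 0x1C, P[5] = 0xF0

P[1]: D(K, 0xA8) = 0x73; 0x73 ⊕ 0x80 = 0xF3.
P[2]: D(K, 0x08) = 0xD3; 0xD3 ⊕ 0xA8 = 0x7B.
P[3]: D(K, 0x2E) = 0xF5; 0xF5 ⊕ 0x08 = 0xFD.
P[4]: D(K, 0xE9) = 0x32; 0x32 ⊕ 0x2E = 0x1C.
P[5]: D(K, 0xC2) = 0x19; 0x19 ⊕ 0xE9 = 0xF0.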